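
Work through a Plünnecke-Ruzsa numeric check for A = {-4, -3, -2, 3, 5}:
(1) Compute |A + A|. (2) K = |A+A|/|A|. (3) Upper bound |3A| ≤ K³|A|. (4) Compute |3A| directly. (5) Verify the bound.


|A| = 5.
Step 1: Compute A + A by enumerating all 25 pairs.
A + A = {-8, -7, -6, -5, -4, -1, 0, 1, 2, 3, 6, 8, 10}, so |A + A| = 13.
Step 2: Doubling constant K = |A + A|/|A| = 13/5 = 13/5 ≈ 2.6000.
Step 3: Plünnecke-Ruzsa gives |3A| ≤ K³·|A| = (2.6000)³ · 5 ≈ 87.8800.
Step 4: Compute 3A = A + A + A directly by enumerating all triples (a,b,c) ∈ A³; |3A| = 25.
Step 5: Check 25 ≤ 87.8800? Yes ✓.

K = 13/5, Plünnecke-Ruzsa bound K³|A| ≈ 87.8800, |3A| = 25, inequality holds.


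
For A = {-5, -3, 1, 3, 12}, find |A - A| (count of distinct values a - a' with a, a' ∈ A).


A - A = {a - a' : a, a' ∈ A}; |A| = 5.
Bounds: 2|A|-1 ≤ |A - A| ≤ |A|² - |A| + 1, i.e. 9 ≤ |A - A| ≤ 21.
Note: 0 ∈ A - A always (from a - a). The set is symmetric: if d ∈ A - A then -d ∈ A - A.
Enumerate nonzero differences d = a - a' with a > a' (then include -d):
Positive differences: {2, 4, 6, 8, 9, 11, 15, 17}
Full difference set: {0} ∪ (positive diffs) ∪ (negative diffs).
|A - A| = 1 + 2·8 = 17 (matches direct enumeration: 17).

|A - A| = 17


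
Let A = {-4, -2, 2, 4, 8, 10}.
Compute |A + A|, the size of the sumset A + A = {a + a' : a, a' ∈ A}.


A + A = {a + a' : a, a' ∈ A}; |A| = 6.
General bounds: 2|A| - 1 ≤ |A + A| ≤ |A|(|A|+1)/2, i.e. 11 ≤ |A + A| ≤ 21.
Lower bound 2|A|-1 is attained iff A is an arithmetic progression.
Enumerate sums a + a' for a ≤ a' (symmetric, so this suffices):
a = -4: -4+-4=-8, -4+-2=-6, -4+2=-2, -4+4=0, -4+8=4, -4+10=6
a = -2: -2+-2=-4, -2+2=0, -2+4=2, -2+8=6, -2+10=8
a = 2: 2+2=4, 2+4=6, 2+8=10, 2+10=12
a = 4: 4+4=8, 4+8=12, 4+10=14
a = 8: 8+8=16, 8+10=18
a = 10: 10+10=20
Distinct sums: {-8, -6, -4, -2, 0, 2, 4, 6, 8, 10, 12, 14, 16, 18, 20}
|A + A| = 15

|A + A| = 15


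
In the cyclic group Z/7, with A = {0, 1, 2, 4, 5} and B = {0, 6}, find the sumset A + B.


Work in Z/7Z: reduce every sum a + b modulo 7.
Enumerate all 10 pairs:
a = 0: 0+0=0, 0+6=6
a = 1: 1+0=1, 1+6=0
a = 2: 2+0=2, 2+6=1
a = 4: 4+0=4, 4+6=3
a = 5: 5+0=5, 5+6=4
Distinct residues collected: {0, 1, 2, 3, 4, 5, 6}
|A + B| = 7 (out of 7 total residues).

A + B = {0, 1, 2, 3, 4, 5, 6}


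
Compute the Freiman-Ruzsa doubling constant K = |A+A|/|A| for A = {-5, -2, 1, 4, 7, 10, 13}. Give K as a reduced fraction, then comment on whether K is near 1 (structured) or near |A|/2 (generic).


|A| = 7.
Compute A + A by enumerating all 49 pairs.
A + A = {-10, -7, -4, -1, 2, 5, 8, 11, 14, 17, 20, 23, 26}, so |A + A| = 13.
K = |A + A| / |A| = 13/7 (already in lowest terms) ≈ 1.8571.
Reference: AP of size 7 gives K = 13/7 ≈ 1.8571; a fully generic set of size 7 gives K ≈ 4.0000.

|A| = 7, |A + A| = 13, K = 13/7.


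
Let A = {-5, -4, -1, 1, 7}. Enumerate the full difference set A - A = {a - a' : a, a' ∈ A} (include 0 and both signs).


A - A = {a - a' : a, a' ∈ A}.
Compute a - a' for each ordered pair (a, a'):
a = -5: -5--5=0, -5--4=-1, -5--1=-4, -5-1=-6, -5-7=-12
a = -4: -4--5=1, -4--4=0, -4--1=-3, -4-1=-5, -4-7=-11
a = -1: -1--5=4, -1--4=3, -1--1=0, -1-1=-2, -1-7=-8
a = 1: 1--5=6, 1--4=5, 1--1=2, 1-1=0, 1-7=-6
a = 7: 7--5=12, 7--4=11, 7--1=8, 7-1=6, 7-7=0
Collecting distinct values (and noting 0 appears from a-a):
A - A = {-12, -11, -8, -6, -5, -4, -3, -2, -1, 0, 1, 2, 3, 4, 5, 6, 8, 11, 12}
|A - A| = 19

A - A = {-12, -11, -8, -6, -5, -4, -3, -2, -1, 0, 1, 2, 3, 4, 5, 6, 8, 11, 12}


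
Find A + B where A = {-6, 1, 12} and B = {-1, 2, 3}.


A + B = {a + b : a ∈ A, b ∈ B}.
Enumerate all |A|·|B| = 3·3 = 9 pairs (a, b) and collect distinct sums.
a = -6: -6+-1=-7, -6+2=-4, -6+3=-3
a = 1: 1+-1=0, 1+2=3, 1+3=4
a = 12: 12+-1=11, 12+2=14, 12+3=15
Collecting distinct sums: A + B = {-7, -4, -3, 0, 3, 4, 11, 14, 15}
|A + B| = 9

A + B = {-7, -4, -3, 0, 3, 4, 11, 14, 15}


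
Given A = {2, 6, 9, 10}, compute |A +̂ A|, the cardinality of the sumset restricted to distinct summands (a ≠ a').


Restricted sumset: A +̂ A = {a + a' : a ∈ A, a' ∈ A, a ≠ a'}.
Equivalently, take A + A and drop any sum 2a that is achievable ONLY as a + a for a ∈ A (i.e. sums representable only with equal summands).
Enumerate pairs (a, a') with a < a' (symmetric, so each unordered pair gives one sum; this covers all a ≠ a'):
  2 + 6 = 8
  2 + 9 = 11
  2 + 10 = 12
  6 + 9 = 15
  6 + 10 = 16
  9 + 10 = 19
Collected distinct sums: {8, 11, 12, 15, 16, 19}
|A +̂ A| = 6
(Reference bound: |A +̂ A| ≥ 2|A| - 3 for |A| ≥ 2, with |A| = 4 giving ≥ 5.)

|A +̂ A| = 6


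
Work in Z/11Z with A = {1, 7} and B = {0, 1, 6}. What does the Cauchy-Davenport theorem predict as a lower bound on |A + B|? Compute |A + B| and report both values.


Cauchy-Davenport: |A + B| ≥ min(p, |A| + |B| - 1) for A, B nonempty in Z/pZ.
|A| = 2, |B| = 3, p = 11.
CD lower bound = min(11, 2 + 3 - 1) = min(11, 4) = 4.
Compute A + B mod 11 directly:
a = 1: 1+0=1, 1+1=2, 1+6=7
a = 7: 7+0=7, 7+1=8, 7+6=2
A + B = {1, 2, 7, 8}, so |A + B| = 4.
Verify: 4 ≥ 4? Yes ✓.

CD lower bound = 4, actual |A + B| = 4.


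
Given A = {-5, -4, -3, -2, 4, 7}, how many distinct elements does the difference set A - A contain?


A - A = {a - a' : a, a' ∈ A}; |A| = 6.
Bounds: 2|A|-1 ≤ |A - A| ≤ |A|² - |A| + 1, i.e. 11 ≤ |A - A| ≤ 31.
Note: 0 ∈ A - A always (from a - a). The set is symmetric: if d ∈ A - A then -d ∈ A - A.
Enumerate nonzero differences d = a - a' with a > a' (then include -d):
Positive differences: {1, 2, 3, 6, 7, 8, 9, 10, 11, 12}
Full difference set: {0} ∪ (positive diffs) ∪ (negative diffs).
|A - A| = 1 + 2·10 = 21 (matches direct enumeration: 21).

|A - A| = 21


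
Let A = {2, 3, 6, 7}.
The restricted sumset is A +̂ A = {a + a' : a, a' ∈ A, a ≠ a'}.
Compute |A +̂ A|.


Restricted sumset: A +̂ A = {a + a' : a ∈ A, a' ∈ A, a ≠ a'}.
Equivalently, take A + A and drop any sum 2a that is achievable ONLY as a + a for a ∈ A (i.e. sums representable only with equal summands).
Enumerate pairs (a, a') with a < a' (symmetric, so each unordered pair gives one sum; this covers all a ≠ a'):
  2 + 3 = 5
  2 + 6 = 8
  2 + 7 = 9
  3 + 6 = 9
  3 + 7 = 10
  6 + 7 = 13
Collected distinct sums: {5, 8, 9, 10, 13}
|A +̂ A| = 5
(Reference bound: |A +̂ A| ≥ 2|A| - 3 for |A| ≥ 2, with |A| = 4 giving ≥ 5.)

|A +̂ A| = 5


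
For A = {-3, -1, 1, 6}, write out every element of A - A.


A - A = {a - a' : a, a' ∈ A}.
Compute a - a' for each ordered pair (a, a'):
a = -3: -3--3=0, -3--1=-2, -3-1=-4, -3-6=-9
a = -1: -1--3=2, -1--1=0, -1-1=-2, -1-6=-7
a = 1: 1--3=4, 1--1=2, 1-1=0, 1-6=-5
a = 6: 6--3=9, 6--1=7, 6-1=5, 6-6=0
Collecting distinct values (and noting 0 appears from a-a):
A - A = {-9, -7, -5, -4, -2, 0, 2, 4, 5, 7, 9}
|A - A| = 11

A - A = {-9, -7, -5, -4, -2, 0, 2, 4, 5, 7, 9}


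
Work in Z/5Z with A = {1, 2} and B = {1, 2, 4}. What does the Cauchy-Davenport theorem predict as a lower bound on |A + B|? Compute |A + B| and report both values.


Cauchy-Davenport: |A + B| ≥ min(p, |A| + |B| - 1) for A, B nonempty in Z/pZ.
|A| = 2, |B| = 3, p = 5.
CD lower bound = min(5, 2 + 3 - 1) = min(5, 4) = 4.
Compute A + B mod 5 directly:
a = 1: 1+1=2, 1+2=3, 1+4=0
a = 2: 2+1=3, 2+2=4, 2+4=1
A + B = {0, 1, 2, 3, 4}, so |A + B| = 5.
Verify: 5 ≥ 4? Yes ✓.

CD lower bound = 4, actual |A + B| = 5.


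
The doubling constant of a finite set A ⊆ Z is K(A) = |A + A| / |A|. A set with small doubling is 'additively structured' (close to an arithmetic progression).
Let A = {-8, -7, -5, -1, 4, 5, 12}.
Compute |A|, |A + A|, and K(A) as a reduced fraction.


|A| = 7.
Compute A + A by enumerating all 49 pairs.
A + A = {-16, -15, -14, -13, -12, -10, -9, -8, -6, -4, -3, -2, -1, 0, 3, 4, 5, 7, 8, 9, 10, 11, 16, 17, 24}, so |A + A| = 25.
K = |A + A| / |A| = 25/7 (already in lowest terms) ≈ 3.5714.
Reference: AP of size 7 gives K = 13/7 ≈ 1.8571; a fully generic set of size 7 gives K ≈ 4.0000.

|A| = 7, |A + A| = 25, K = 25/7.


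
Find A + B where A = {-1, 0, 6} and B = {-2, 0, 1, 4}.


A + B = {a + b : a ∈ A, b ∈ B}.
Enumerate all |A|·|B| = 3·4 = 12 pairs (a, b) and collect distinct sums.
a = -1: -1+-2=-3, -1+0=-1, -1+1=0, -1+4=3
a = 0: 0+-2=-2, 0+0=0, 0+1=1, 0+4=4
a = 6: 6+-2=4, 6+0=6, 6+1=7, 6+4=10
Collecting distinct sums: A + B = {-3, -2, -1, 0, 1, 3, 4, 6, 7, 10}
|A + B| = 10

A + B = {-3, -2, -1, 0, 1, 3, 4, 6, 7, 10}


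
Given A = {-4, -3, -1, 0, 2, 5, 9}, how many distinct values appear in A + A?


A + A = {a + a' : a, a' ∈ A}; |A| = 7.
General bounds: 2|A| - 1 ≤ |A + A| ≤ |A|(|A|+1)/2, i.e. 13 ≤ |A + A| ≤ 28.
Lower bound 2|A|-1 is attained iff A is an arithmetic progression.
Enumerate sums a + a' for a ≤ a' (symmetric, so this suffices):
a = -4: -4+-4=-8, -4+-3=-7, -4+-1=-5, -4+0=-4, -4+2=-2, -4+5=1, -4+9=5
a = -3: -3+-3=-6, -3+-1=-4, -3+0=-3, -3+2=-1, -3+5=2, -3+9=6
a = -1: -1+-1=-2, -1+0=-1, -1+2=1, -1+5=4, -1+9=8
a = 0: 0+0=0, 0+2=2, 0+5=5, 0+9=9
a = 2: 2+2=4, 2+5=7, 2+9=11
a = 5: 5+5=10, 5+9=14
a = 9: 9+9=18
Distinct sums: {-8, -7, -6, -5, -4, -3, -2, -1, 0, 1, 2, 4, 5, 6, 7, 8, 9, 10, 11, 14, 18}
|A + A| = 21

|A + A| = 21


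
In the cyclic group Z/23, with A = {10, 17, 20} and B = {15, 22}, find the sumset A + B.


Work in Z/23Z: reduce every sum a + b modulo 23.
Enumerate all 6 pairs:
a = 10: 10+15=2, 10+22=9
a = 17: 17+15=9, 17+22=16
a = 20: 20+15=12, 20+22=19
Distinct residues collected: {2, 9, 12, 16, 19}
|A + B| = 5 (out of 23 total residues).

A + B = {2, 9, 12, 16, 19}


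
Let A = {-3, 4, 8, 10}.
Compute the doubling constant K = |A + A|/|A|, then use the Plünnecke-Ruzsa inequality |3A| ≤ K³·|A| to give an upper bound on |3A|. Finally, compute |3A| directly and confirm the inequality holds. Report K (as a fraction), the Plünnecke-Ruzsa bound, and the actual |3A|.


|A| = 4.
Step 1: Compute A + A by enumerating all 16 pairs.
A + A = {-6, 1, 5, 7, 8, 12, 14, 16, 18, 20}, so |A + A| = 10.
Step 2: Doubling constant K = |A + A|/|A| = 10/4 = 10/4 ≈ 2.5000.
Step 3: Plünnecke-Ruzsa gives |3A| ≤ K³·|A| = (2.5000)³ · 4 ≈ 62.5000.
Step 4: Compute 3A = A + A + A directly by enumerating all triples (a,b,c) ∈ A³; |3A| = 19.
Step 5: Check 19 ≤ 62.5000? Yes ✓.

K = 10/4, Plünnecke-Ruzsa bound K³|A| ≈ 62.5000, |3A| = 19, inequality holds.


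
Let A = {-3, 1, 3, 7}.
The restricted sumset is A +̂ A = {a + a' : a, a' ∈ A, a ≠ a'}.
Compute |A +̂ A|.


Restricted sumset: A +̂ A = {a + a' : a ∈ A, a' ∈ A, a ≠ a'}.
Equivalently, take A + A and drop any sum 2a that is achievable ONLY as a + a for a ∈ A (i.e. sums representable only with equal summands).
Enumerate pairs (a, a') with a < a' (symmetric, so each unordered pair gives one sum; this covers all a ≠ a'):
  -3 + 1 = -2
  -3 + 3 = 0
  -3 + 7 = 4
  1 + 3 = 4
  1 + 7 = 8
  3 + 7 = 10
Collected distinct sums: {-2, 0, 4, 8, 10}
|A +̂ A| = 5
(Reference bound: |A +̂ A| ≥ 2|A| - 3 for |A| ≥ 2, with |A| = 4 giving ≥ 5.)

|A +̂ A| = 5


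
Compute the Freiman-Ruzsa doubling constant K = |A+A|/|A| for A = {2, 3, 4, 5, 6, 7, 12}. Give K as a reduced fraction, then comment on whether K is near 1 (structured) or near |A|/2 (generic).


|A| = 7.
Compute A + A by enumerating all 49 pairs.
A + A = {4, 5, 6, 7, 8, 9, 10, 11, 12, 13, 14, 15, 16, 17, 18, 19, 24}, so |A + A| = 17.
K = |A + A| / |A| = 17/7 (already in lowest terms) ≈ 2.4286.
Reference: AP of size 7 gives K = 13/7 ≈ 1.8571; a fully generic set of size 7 gives K ≈ 4.0000.

|A| = 7, |A + A| = 17, K = 17/7.


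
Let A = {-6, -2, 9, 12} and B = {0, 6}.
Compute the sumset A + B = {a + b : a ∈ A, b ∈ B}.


A + B = {a + b : a ∈ A, b ∈ B}.
Enumerate all |A|·|B| = 4·2 = 8 pairs (a, b) and collect distinct sums.
a = -6: -6+0=-6, -6+6=0
a = -2: -2+0=-2, -2+6=4
a = 9: 9+0=9, 9+6=15
a = 12: 12+0=12, 12+6=18
Collecting distinct sums: A + B = {-6, -2, 0, 4, 9, 12, 15, 18}
|A + B| = 8

A + B = {-6, -2, 0, 4, 9, 12, 15, 18}


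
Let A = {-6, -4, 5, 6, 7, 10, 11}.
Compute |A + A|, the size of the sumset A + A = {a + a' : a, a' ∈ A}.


A + A = {a + a' : a, a' ∈ A}; |A| = 7.
General bounds: 2|A| - 1 ≤ |A + A| ≤ |A|(|A|+1)/2, i.e. 13 ≤ |A + A| ≤ 28.
Lower bound 2|A|-1 is attained iff A is an arithmetic progression.
Enumerate sums a + a' for a ≤ a' (symmetric, so this suffices):
a = -6: -6+-6=-12, -6+-4=-10, -6+5=-1, -6+6=0, -6+7=1, -6+10=4, -6+11=5
a = -4: -4+-4=-8, -4+5=1, -4+6=2, -4+7=3, -4+10=6, -4+11=7
a = 5: 5+5=10, 5+6=11, 5+7=12, 5+10=15, 5+11=16
a = 6: 6+6=12, 6+7=13, 6+10=16, 6+11=17
a = 7: 7+7=14, 7+10=17, 7+11=18
a = 10: 10+10=20, 10+11=21
a = 11: 11+11=22
Distinct sums: {-12, -10, -8, -1, 0, 1, 2, 3, 4, 5, 6, 7, 10, 11, 12, 13, 14, 15, 16, 17, 18, 20, 21, 22}
|A + A| = 24

|A + A| = 24


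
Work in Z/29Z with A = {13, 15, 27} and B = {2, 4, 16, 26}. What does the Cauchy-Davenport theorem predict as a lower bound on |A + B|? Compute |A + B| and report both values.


Cauchy-Davenport: |A + B| ≥ min(p, |A| + |B| - 1) for A, B nonempty in Z/pZ.
|A| = 3, |B| = 4, p = 29.
CD lower bound = min(29, 3 + 4 - 1) = min(29, 6) = 6.
Compute A + B mod 29 directly:
a = 13: 13+2=15, 13+4=17, 13+16=0, 13+26=10
a = 15: 15+2=17, 15+4=19, 15+16=2, 15+26=12
a = 27: 27+2=0, 27+4=2, 27+16=14, 27+26=24
A + B = {0, 2, 10, 12, 14, 15, 17, 19, 24}, so |A + B| = 9.
Verify: 9 ≥ 6? Yes ✓.

CD lower bound = 6, actual |A + B| = 9.


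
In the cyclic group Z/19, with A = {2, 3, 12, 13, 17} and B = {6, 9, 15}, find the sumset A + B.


Work in Z/19Z: reduce every sum a + b modulo 19.
Enumerate all 15 pairs:
a = 2: 2+6=8, 2+9=11, 2+15=17
a = 3: 3+6=9, 3+9=12, 3+15=18
a = 12: 12+6=18, 12+9=2, 12+15=8
a = 13: 13+6=0, 13+9=3, 13+15=9
a = 17: 17+6=4, 17+9=7, 17+15=13
Distinct residues collected: {0, 2, 3, 4, 7, 8, 9, 11, 12, 13, 17, 18}
|A + B| = 12 (out of 19 total residues).

A + B = {0, 2, 3, 4, 7, 8, 9, 11, 12, 13, 17, 18}


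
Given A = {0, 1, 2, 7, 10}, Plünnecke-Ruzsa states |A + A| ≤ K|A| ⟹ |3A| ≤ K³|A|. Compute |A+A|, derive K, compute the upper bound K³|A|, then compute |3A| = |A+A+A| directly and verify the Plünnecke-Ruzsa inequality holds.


|A| = 5.
Step 1: Compute A + A by enumerating all 25 pairs.
A + A = {0, 1, 2, 3, 4, 7, 8, 9, 10, 11, 12, 14, 17, 20}, so |A + A| = 14.
Step 2: Doubling constant K = |A + A|/|A| = 14/5 = 14/5 ≈ 2.8000.
Step 3: Plünnecke-Ruzsa gives |3A| ≤ K³·|A| = (2.8000)³ · 5 ≈ 109.7600.
Step 4: Compute 3A = A + A + A directly by enumerating all triples (a,b,c) ∈ A³; |3A| = 26.
Step 5: Check 26 ≤ 109.7600? Yes ✓.

K = 14/5, Plünnecke-Ruzsa bound K³|A| ≈ 109.7600, |3A| = 26, inequality holds.


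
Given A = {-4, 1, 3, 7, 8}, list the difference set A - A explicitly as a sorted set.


A - A = {a - a' : a, a' ∈ A}.
Compute a - a' for each ordered pair (a, a'):
a = -4: -4--4=0, -4-1=-5, -4-3=-7, -4-7=-11, -4-8=-12
a = 1: 1--4=5, 1-1=0, 1-3=-2, 1-7=-6, 1-8=-7
a = 3: 3--4=7, 3-1=2, 3-3=0, 3-7=-4, 3-8=-5
a = 7: 7--4=11, 7-1=6, 7-3=4, 7-7=0, 7-8=-1
a = 8: 8--4=12, 8-1=7, 8-3=5, 8-7=1, 8-8=0
Collecting distinct values (and noting 0 appears from a-a):
A - A = {-12, -11, -7, -6, -5, -4, -2, -1, 0, 1, 2, 4, 5, 6, 7, 11, 12}
|A - A| = 17

A - A = {-12, -11, -7, -6, -5, -4, -2, -1, 0, 1, 2, 4, 5, 6, 7, 11, 12}


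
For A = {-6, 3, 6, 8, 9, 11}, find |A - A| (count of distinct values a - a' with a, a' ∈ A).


A - A = {a - a' : a, a' ∈ A}; |A| = 6.
Bounds: 2|A|-1 ≤ |A - A| ≤ |A|² - |A| + 1, i.e. 11 ≤ |A - A| ≤ 31.
Note: 0 ∈ A - A always (from a - a). The set is symmetric: if d ∈ A - A then -d ∈ A - A.
Enumerate nonzero differences d = a - a' with a > a' (then include -d):
Positive differences: {1, 2, 3, 5, 6, 8, 9, 12, 14, 15, 17}
Full difference set: {0} ∪ (positive diffs) ∪ (negative diffs).
|A - A| = 1 + 2·11 = 23 (matches direct enumeration: 23).

|A - A| = 23


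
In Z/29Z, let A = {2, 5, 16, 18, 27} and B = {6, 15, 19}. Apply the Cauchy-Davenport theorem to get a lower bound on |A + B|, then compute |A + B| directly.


Cauchy-Davenport: |A + B| ≥ min(p, |A| + |B| - 1) for A, B nonempty in Z/pZ.
|A| = 5, |B| = 3, p = 29.
CD lower bound = min(29, 5 + 3 - 1) = min(29, 7) = 7.
Compute A + B mod 29 directly:
a = 2: 2+6=8, 2+15=17, 2+19=21
a = 5: 5+6=11, 5+15=20, 5+19=24
a = 16: 16+6=22, 16+15=2, 16+19=6
a = 18: 18+6=24, 18+15=4, 18+19=8
a = 27: 27+6=4, 27+15=13, 27+19=17
A + B = {2, 4, 6, 8, 11, 13, 17, 20, 21, 22, 24}, so |A + B| = 11.
Verify: 11 ≥ 7? Yes ✓.

CD lower bound = 7, actual |A + B| = 11.


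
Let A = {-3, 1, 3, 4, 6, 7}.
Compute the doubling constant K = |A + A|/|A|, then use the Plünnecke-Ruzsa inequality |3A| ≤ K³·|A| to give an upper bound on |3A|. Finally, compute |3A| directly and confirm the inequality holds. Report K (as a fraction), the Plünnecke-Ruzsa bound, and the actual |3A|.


|A| = 6.
Step 1: Compute A + A by enumerating all 36 pairs.
A + A = {-6, -2, 0, 1, 2, 3, 4, 5, 6, 7, 8, 9, 10, 11, 12, 13, 14}, so |A + A| = 17.
Step 2: Doubling constant K = |A + A|/|A| = 17/6 = 17/6 ≈ 2.8333.
Step 3: Plünnecke-Ruzsa gives |3A| ≤ K³·|A| = (2.8333)³ · 6 ≈ 136.4722.
Step 4: Compute 3A = A + A + A directly by enumerating all triples (a,b,c) ∈ A³; |3A| = 27.
Step 5: Check 27 ≤ 136.4722? Yes ✓.

K = 17/6, Plünnecke-Ruzsa bound K³|A| ≈ 136.4722, |3A| = 27, inequality holds.


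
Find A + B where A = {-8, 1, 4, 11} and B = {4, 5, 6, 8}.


A + B = {a + b : a ∈ A, b ∈ B}.
Enumerate all |A|·|B| = 4·4 = 16 pairs (a, b) and collect distinct sums.
a = -8: -8+4=-4, -8+5=-3, -8+6=-2, -8+8=0
a = 1: 1+4=5, 1+5=6, 1+6=7, 1+8=9
a = 4: 4+4=8, 4+5=9, 4+6=10, 4+8=12
a = 11: 11+4=15, 11+5=16, 11+6=17, 11+8=19
Collecting distinct sums: A + B = {-4, -3, -2, 0, 5, 6, 7, 8, 9, 10, 12, 15, 16, 17, 19}
|A + B| = 15

A + B = {-4, -3, -2, 0, 5, 6, 7, 8, 9, 10, 12, 15, 16, 17, 19}


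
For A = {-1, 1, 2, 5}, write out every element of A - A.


A - A = {a - a' : a, a' ∈ A}.
Compute a - a' for each ordered pair (a, a'):
a = -1: -1--1=0, -1-1=-2, -1-2=-3, -1-5=-6
a = 1: 1--1=2, 1-1=0, 1-2=-1, 1-5=-4
a = 2: 2--1=3, 2-1=1, 2-2=0, 2-5=-3
a = 5: 5--1=6, 5-1=4, 5-2=3, 5-5=0
Collecting distinct values (and noting 0 appears from a-a):
A - A = {-6, -4, -3, -2, -1, 0, 1, 2, 3, 4, 6}
|A - A| = 11

A - A = {-6, -4, -3, -2, -1, 0, 1, 2, 3, 4, 6}


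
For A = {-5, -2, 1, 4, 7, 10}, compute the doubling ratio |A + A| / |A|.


|A| = 6.
Compute A + A by enumerating all 36 pairs.
A + A = {-10, -7, -4, -1, 2, 5, 8, 11, 14, 17, 20}, so |A + A| = 11.
K = |A + A| / |A| = 11/6 (already in lowest terms) ≈ 1.8333.
Reference: AP of size 6 gives K = 11/6 ≈ 1.8333; a fully generic set of size 6 gives K ≈ 3.5000.

|A| = 6, |A + A| = 11, K = 11/6.


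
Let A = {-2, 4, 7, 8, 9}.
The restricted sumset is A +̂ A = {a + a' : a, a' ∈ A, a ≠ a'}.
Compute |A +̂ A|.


Restricted sumset: A +̂ A = {a + a' : a ∈ A, a' ∈ A, a ≠ a'}.
Equivalently, take A + A and drop any sum 2a that is achievable ONLY as a + a for a ∈ A (i.e. sums representable only with equal summands).
Enumerate pairs (a, a') with a < a' (symmetric, so each unordered pair gives one sum; this covers all a ≠ a'):
  -2 + 4 = 2
  -2 + 7 = 5
  -2 + 8 = 6
  -2 + 9 = 7
  4 + 7 = 11
  4 + 8 = 12
  4 + 9 = 13
  7 + 8 = 15
  7 + 9 = 16
  8 + 9 = 17
Collected distinct sums: {2, 5, 6, 7, 11, 12, 13, 15, 16, 17}
|A +̂ A| = 10
(Reference bound: |A +̂ A| ≥ 2|A| - 3 for |A| ≥ 2, with |A| = 5 giving ≥ 7.)

|A +̂ A| = 10


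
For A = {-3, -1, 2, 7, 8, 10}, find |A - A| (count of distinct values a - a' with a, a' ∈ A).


A - A = {a - a' : a, a' ∈ A}; |A| = 6.
Bounds: 2|A|-1 ≤ |A - A| ≤ |A|² - |A| + 1, i.e. 11 ≤ |A - A| ≤ 31.
Note: 0 ∈ A - A always (from a - a). The set is symmetric: if d ∈ A - A then -d ∈ A - A.
Enumerate nonzero differences d = a - a' with a > a' (then include -d):
Positive differences: {1, 2, 3, 5, 6, 8, 9, 10, 11, 13}
Full difference set: {0} ∪ (positive diffs) ∪ (negative diffs).
|A - A| = 1 + 2·10 = 21 (matches direct enumeration: 21).

|A - A| = 21


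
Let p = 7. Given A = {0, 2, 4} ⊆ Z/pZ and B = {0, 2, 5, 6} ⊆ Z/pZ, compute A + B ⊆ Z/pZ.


Work in Z/7Z: reduce every sum a + b modulo 7.
Enumerate all 12 pairs:
a = 0: 0+0=0, 0+2=2, 0+5=5, 0+6=6
a = 2: 2+0=2, 2+2=4, 2+5=0, 2+6=1
a = 4: 4+0=4, 4+2=6, 4+5=2, 4+6=3
Distinct residues collected: {0, 1, 2, 3, 4, 5, 6}
|A + B| = 7 (out of 7 total residues).

A + B = {0, 1, 2, 3, 4, 5, 6}


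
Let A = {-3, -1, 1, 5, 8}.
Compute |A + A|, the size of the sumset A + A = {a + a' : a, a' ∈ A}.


A + A = {a + a' : a, a' ∈ A}; |A| = 5.
General bounds: 2|A| - 1 ≤ |A + A| ≤ |A|(|A|+1)/2, i.e. 9 ≤ |A + A| ≤ 15.
Lower bound 2|A|-1 is attained iff A is an arithmetic progression.
Enumerate sums a + a' for a ≤ a' (symmetric, so this suffices):
a = -3: -3+-3=-6, -3+-1=-4, -3+1=-2, -3+5=2, -3+8=5
a = -1: -1+-1=-2, -1+1=0, -1+5=4, -1+8=7
a = 1: 1+1=2, 1+5=6, 1+8=9
a = 5: 5+5=10, 5+8=13
a = 8: 8+8=16
Distinct sums: {-6, -4, -2, 0, 2, 4, 5, 6, 7, 9, 10, 13, 16}
|A + A| = 13

|A + A| = 13


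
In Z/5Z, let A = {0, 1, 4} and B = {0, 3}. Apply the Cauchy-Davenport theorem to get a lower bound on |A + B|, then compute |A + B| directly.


Cauchy-Davenport: |A + B| ≥ min(p, |A| + |B| - 1) for A, B nonempty in Z/pZ.
|A| = 3, |B| = 2, p = 5.
CD lower bound = min(5, 3 + 2 - 1) = min(5, 4) = 4.
Compute A + B mod 5 directly:
a = 0: 0+0=0, 0+3=3
a = 1: 1+0=1, 1+3=4
a = 4: 4+0=4, 4+3=2
A + B = {0, 1, 2, 3, 4}, so |A + B| = 5.
Verify: 5 ≥ 4? Yes ✓.

CD lower bound = 4, actual |A + B| = 5.


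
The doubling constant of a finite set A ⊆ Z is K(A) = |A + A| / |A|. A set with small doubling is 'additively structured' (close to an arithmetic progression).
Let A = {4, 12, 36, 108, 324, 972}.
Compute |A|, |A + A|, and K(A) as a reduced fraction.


|A| = 6.
Compute A + A by enumerating all 36 pairs.
A + A = {8, 16, 24, 40, 48, 72, 112, 120, 144, 216, 328, 336, 360, 432, 648, 976, 984, 1008, 1080, 1296, 1944}, so |A + A| = 21.
K = |A + A| / |A| = 21/6 = 7/2 ≈ 3.5000.
Reference: AP of size 6 gives K = 11/6 ≈ 1.8333; a fully generic set of size 6 gives K ≈ 3.5000.

|A| = 6, |A + A| = 21, K = 21/6 = 7/2.


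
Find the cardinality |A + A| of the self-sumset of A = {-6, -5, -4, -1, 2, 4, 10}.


A + A = {a + a' : a, a' ∈ A}; |A| = 7.
General bounds: 2|A| - 1 ≤ |A + A| ≤ |A|(|A|+1)/2, i.e. 13 ≤ |A + A| ≤ 28.
Lower bound 2|A|-1 is attained iff A is an arithmetic progression.
Enumerate sums a + a' for a ≤ a' (symmetric, so this suffices):
a = -6: -6+-6=-12, -6+-5=-11, -6+-4=-10, -6+-1=-7, -6+2=-4, -6+4=-2, -6+10=4
a = -5: -5+-5=-10, -5+-4=-9, -5+-1=-6, -5+2=-3, -5+4=-1, -5+10=5
a = -4: -4+-4=-8, -4+-1=-5, -4+2=-2, -4+4=0, -4+10=6
a = -1: -1+-1=-2, -1+2=1, -1+4=3, -1+10=9
a = 2: 2+2=4, 2+4=6, 2+10=12
a = 4: 4+4=8, 4+10=14
a = 10: 10+10=20
Distinct sums: {-12, -11, -10, -9, -8, -7, -6, -5, -4, -3, -2, -1, 0, 1, 3, 4, 5, 6, 8, 9, 12, 14, 20}
|A + A| = 23

|A + A| = 23


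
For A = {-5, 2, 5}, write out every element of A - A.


A - A = {a - a' : a, a' ∈ A}.
Compute a - a' for each ordered pair (a, a'):
a = -5: -5--5=0, -5-2=-7, -5-5=-10
a = 2: 2--5=7, 2-2=0, 2-5=-3
a = 5: 5--5=10, 5-2=3, 5-5=0
Collecting distinct values (and noting 0 appears from a-a):
A - A = {-10, -7, -3, 0, 3, 7, 10}
|A - A| = 7

A - A = {-10, -7, -3, 0, 3, 7, 10}


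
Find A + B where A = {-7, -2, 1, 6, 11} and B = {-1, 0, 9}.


A + B = {a + b : a ∈ A, b ∈ B}.
Enumerate all |A|·|B| = 5·3 = 15 pairs (a, b) and collect distinct sums.
a = -7: -7+-1=-8, -7+0=-7, -7+9=2
a = -2: -2+-1=-3, -2+0=-2, -2+9=7
a = 1: 1+-1=0, 1+0=1, 1+9=10
a = 6: 6+-1=5, 6+0=6, 6+9=15
a = 11: 11+-1=10, 11+0=11, 11+9=20
Collecting distinct sums: A + B = {-8, -7, -3, -2, 0, 1, 2, 5, 6, 7, 10, 11, 15, 20}
|A + B| = 14

A + B = {-8, -7, -3, -2, 0, 1, 2, 5, 6, 7, 10, 11, 15, 20}


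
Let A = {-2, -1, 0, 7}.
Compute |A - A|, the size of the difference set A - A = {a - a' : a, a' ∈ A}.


A - A = {a - a' : a, a' ∈ A}; |A| = 4.
Bounds: 2|A|-1 ≤ |A - A| ≤ |A|² - |A| + 1, i.e. 7 ≤ |A - A| ≤ 13.
Note: 0 ∈ A - A always (from a - a). The set is symmetric: if d ∈ A - A then -d ∈ A - A.
Enumerate nonzero differences d = a - a' with a > a' (then include -d):
Positive differences: {1, 2, 7, 8, 9}
Full difference set: {0} ∪ (positive diffs) ∪ (negative diffs).
|A - A| = 1 + 2·5 = 11 (matches direct enumeration: 11).

|A - A| = 11


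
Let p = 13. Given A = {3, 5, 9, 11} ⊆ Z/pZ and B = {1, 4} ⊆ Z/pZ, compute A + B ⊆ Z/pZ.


Work in Z/13Z: reduce every sum a + b modulo 13.
Enumerate all 8 pairs:
a = 3: 3+1=4, 3+4=7
a = 5: 5+1=6, 5+4=9
a = 9: 9+1=10, 9+4=0
a = 11: 11+1=12, 11+4=2
Distinct residues collected: {0, 2, 4, 6, 7, 9, 10, 12}
|A + B| = 8 (out of 13 total residues).

A + B = {0, 2, 4, 6, 7, 9, 10, 12}


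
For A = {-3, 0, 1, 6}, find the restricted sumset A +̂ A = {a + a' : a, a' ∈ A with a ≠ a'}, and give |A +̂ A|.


Restricted sumset: A +̂ A = {a + a' : a ∈ A, a' ∈ A, a ≠ a'}.
Equivalently, take A + A and drop any sum 2a that is achievable ONLY as a + a for a ∈ A (i.e. sums representable only with equal summands).
Enumerate pairs (a, a') with a < a' (symmetric, so each unordered pair gives one sum; this covers all a ≠ a'):
  -3 + 0 = -3
  -3 + 1 = -2
  -3 + 6 = 3
  0 + 1 = 1
  0 + 6 = 6
  1 + 6 = 7
Collected distinct sums: {-3, -2, 1, 3, 6, 7}
|A +̂ A| = 6
(Reference bound: |A +̂ A| ≥ 2|A| - 3 for |A| ≥ 2, with |A| = 4 giving ≥ 5.)

|A +̂ A| = 6


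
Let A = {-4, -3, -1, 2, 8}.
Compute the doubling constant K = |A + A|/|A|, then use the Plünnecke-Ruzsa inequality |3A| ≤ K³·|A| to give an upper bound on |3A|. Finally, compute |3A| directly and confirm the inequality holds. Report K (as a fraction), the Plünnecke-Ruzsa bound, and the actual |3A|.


|A| = 5.
Step 1: Compute A + A by enumerating all 25 pairs.
A + A = {-8, -7, -6, -5, -4, -2, -1, 1, 4, 5, 7, 10, 16}, so |A + A| = 13.
Step 2: Doubling constant K = |A + A|/|A| = 13/5 = 13/5 ≈ 2.6000.
Step 3: Plünnecke-Ruzsa gives |3A| ≤ K³·|A| = (2.6000)³ · 5 ≈ 87.8800.
Step 4: Compute 3A = A + A + A directly by enumerating all triples (a,b,c) ∈ A³; |3A| = 24.
Step 5: Check 24 ≤ 87.8800? Yes ✓.

K = 13/5, Plünnecke-Ruzsa bound K³|A| ≈ 87.8800, |3A| = 24, inequality holds.


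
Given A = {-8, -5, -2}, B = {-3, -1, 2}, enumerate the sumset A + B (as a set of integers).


A + B = {a + b : a ∈ A, b ∈ B}.
Enumerate all |A|·|B| = 3·3 = 9 pairs (a, b) and collect distinct sums.
a = -8: -8+-3=-11, -8+-1=-9, -8+2=-6
a = -5: -5+-3=-8, -5+-1=-6, -5+2=-3
a = -2: -2+-3=-5, -2+-1=-3, -2+2=0
Collecting distinct sums: A + B = {-11, -9, -8, -6, -5, -3, 0}
|A + B| = 7

A + B = {-11, -9, -8, -6, -5, -3, 0}


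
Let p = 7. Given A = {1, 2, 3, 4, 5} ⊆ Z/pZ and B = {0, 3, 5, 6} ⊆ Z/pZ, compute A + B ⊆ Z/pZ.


Work in Z/7Z: reduce every sum a + b modulo 7.
Enumerate all 20 pairs:
a = 1: 1+0=1, 1+3=4, 1+5=6, 1+6=0
a = 2: 2+0=2, 2+3=5, 2+5=0, 2+6=1
a = 3: 3+0=3, 3+3=6, 3+5=1, 3+6=2
a = 4: 4+0=4, 4+3=0, 4+5=2, 4+6=3
a = 5: 5+0=5, 5+3=1, 5+5=3, 5+6=4
Distinct residues collected: {0, 1, 2, 3, 4, 5, 6}
|A + B| = 7 (out of 7 total residues).

A + B = {0, 1, 2, 3, 4, 5, 6}


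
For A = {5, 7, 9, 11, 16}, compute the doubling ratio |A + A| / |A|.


|A| = 5.
Compute A + A by enumerating all 25 pairs.
A + A = {10, 12, 14, 16, 18, 20, 21, 22, 23, 25, 27, 32}, so |A + A| = 12.
K = |A + A| / |A| = 12/5 (already in lowest terms) ≈ 2.4000.
Reference: AP of size 5 gives K = 9/5 ≈ 1.8000; a fully generic set of size 5 gives K ≈ 3.0000.

|A| = 5, |A + A| = 12, K = 12/5.


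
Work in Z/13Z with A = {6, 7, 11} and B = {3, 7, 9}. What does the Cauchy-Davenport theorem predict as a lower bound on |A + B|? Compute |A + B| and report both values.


Cauchy-Davenport: |A + B| ≥ min(p, |A| + |B| - 1) for A, B nonempty in Z/pZ.
|A| = 3, |B| = 3, p = 13.
CD lower bound = min(13, 3 + 3 - 1) = min(13, 5) = 5.
Compute A + B mod 13 directly:
a = 6: 6+3=9, 6+7=0, 6+9=2
a = 7: 7+3=10, 7+7=1, 7+9=3
a = 11: 11+3=1, 11+7=5, 11+9=7
A + B = {0, 1, 2, 3, 5, 7, 9, 10}, so |A + B| = 8.
Verify: 8 ≥ 5? Yes ✓.

CD lower bound = 5, actual |A + B| = 8.


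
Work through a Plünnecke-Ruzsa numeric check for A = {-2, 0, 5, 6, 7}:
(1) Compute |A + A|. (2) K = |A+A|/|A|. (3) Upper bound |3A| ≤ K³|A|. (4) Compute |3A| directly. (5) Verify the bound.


|A| = 5.
Step 1: Compute A + A by enumerating all 25 pairs.
A + A = {-4, -2, 0, 3, 4, 5, 6, 7, 10, 11, 12, 13, 14}, so |A + A| = 13.
Step 2: Doubling constant K = |A + A|/|A| = 13/5 = 13/5 ≈ 2.6000.
Step 3: Plünnecke-Ruzsa gives |3A| ≤ K³·|A| = (2.6000)³ · 5 ≈ 87.8800.
Step 4: Compute 3A = A + A + A directly by enumerating all triples (a,b,c) ∈ A³; |3A| = 25.
Step 5: Check 25 ≤ 87.8800? Yes ✓.

K = 13/5, Plünnecke-Ruzsa bound K³|A| ≈ 87.8800, |3A| = 25, inequality holds.


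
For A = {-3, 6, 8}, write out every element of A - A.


A - A = {a - a' : a, a' ∈ A}.
Compute a - a' for each ordered pair (a, a'):
a = -3: -3--3=0, -3-6=-9, -3-8=-11
a = 6: 6--3=9, 6-6=0, 6-8=-2
a = 8: 8--3=11, 8-6=2, 8-8=0
Collecting distinct values (and noting 0 appears from a-a):
A - A = {-11, -9, -2, 0, 2, 9, 11}
|A - A| = 7

A - A = {-11, -9, -2, 0, 2, 9, 11}


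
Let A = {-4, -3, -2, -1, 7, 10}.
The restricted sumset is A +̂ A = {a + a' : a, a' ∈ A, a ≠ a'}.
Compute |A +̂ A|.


Restricted sumset: A +̂ A = {a + a' : a ∈ A, a' ∈ A, a ≠ a'}.
Equivalently, take A + A and drop any sum 2a that is achievable ONLY as a + a for a ∈ A (i.e. sums representable only with equal summands).
Enumerate pairs (a, a') with a < a' (symmetric, so each unordered pair gives one sum; this covers all a ≠ a'):
  -4 + -3 = -7
  -4 + -2 = -6
  -4 + -1 = -5
  -4 + 7 = 3
  -4 + 10 = 6
  -3 + -2 = -5
  -3 + -1 = -4
  -3 + 7 = 4
  -3 + 10 = 7
  -2 + -1 = -3
  -2 + 7 = 5
  -2 + 10 = 8
  -1 + 7 = 6
  -1 + 10 = 9
  7 + 10 = 17
Collected distinct sums: {-7, -6, -5, -4, -3, 3, 4, 5, 6, 7, 8, 9, 17}
|A +̂ A| = 13
(Reference bound: |A +̂ A| ≥ 2|A| - 3 for |A| ≥ 2, with |A| = 6 giving ≥ 9.)

|A +̂ A| = 13


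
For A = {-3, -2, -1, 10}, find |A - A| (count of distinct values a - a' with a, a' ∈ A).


A - A = {a - a' : a, a' ∈ A}; |A| = 4.
Bounds: 2|A|-1 ≤ |A - A| ≤ |A|² - |A| + 1, i.e. 7 ≤ |A - A| ≤ 13.
Note: 0 ∈ A - A always (from a - a). The set is symmetric: if d ∈ A - A then -d ∈ A - A.
Enumerate nonzero differences d = a - a' with a > a' (then include -d):
Positive differences: {1, 2, 11, 12, 13}
Full difference set: {0} ∪ (positive diffs) ∪ (negative diffs).
|A - A| = 1 + 2·5 = 11 (matches direct enumeration: 11).

|A - A| = 11


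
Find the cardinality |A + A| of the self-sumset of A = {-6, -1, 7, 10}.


A + A = {a + a' : a, a' ∈ A}; |A| = 4.
General bounds: 2|A| - 1 ≤ |A + A| ≤ |A|(|A|+1)/2, i.e. 7 ≤ |A + A| ≤ 10.
Lower bound 2|A|-1 is attained iff A is an arithmetic progression.
Enumerate sums a + a' for a ≤ a' (symmetric, so this suffices):
a = -6: -6+-6=-12, -6+-1=-7, -6+7=1, -6+10=4
a = -1: -1+-1=-2, -1+7=6, -1+10=9
a = 7: 7+7=14, 7+10=17
a = 10: 10+10=20
Distinct sums: {-12, -7, -2, 1, 4, 6, 9, 14, 17, 20}
|A + A| = 10

|A + A| = 10


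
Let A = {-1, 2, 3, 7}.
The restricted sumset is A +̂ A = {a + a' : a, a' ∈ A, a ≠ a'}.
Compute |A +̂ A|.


Restricted sumset: A +̂ A = {a + a' : a ∈ A, a' ∈ A, a ≠ a'}.
Equivalently, take A + A and drop any sum 2a that is achievable ONLY as a + a for a ∈ A (i.e. sums representable only with equal summands).
Enumerate pairs (a, a') with a < a' (symmetric, so each unordered pair gives one sum; this covers all a ≠ a'):
  -1 + 2 = 1
  -1 + 3 = 2
  -1 + 7 = 6
  2 + 3 = 5
  2 + 7 = 9
  3 + 7 = 10
Collected distinct sums: {1, 2, 5, 6, 9, 10}
|A +̂ A| = 6
(Reference bound: |A +̂ A| ≥ 2|A| - 3 for |A| ≥ 2, with |A| = 4 giving ≥ 5.)

|A +̂ A| = 6


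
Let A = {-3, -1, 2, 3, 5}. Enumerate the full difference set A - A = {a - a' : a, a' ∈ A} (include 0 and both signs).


A - A = {a - a' : a, a' ∈ A}.
Compute a - a' for each ordered pair (a, a'):
a = -3: -3--3=0, -3--1=-2, -3-2=-5, -3-3=-6, -3-5=-8
a = -1: -1--3=2, -1--1=0, -1-2=-3, -1-3=-4, -1-5=-6
a = 2: 2--3=5, 2--1=3, 2-2=0, 2-3=-1, 2-5=-3
a = 3: 3--3=6, 3--1=4, 3-2=1, 3-3=0, 3-5=-2
a = 5: 5--3=8, 5--1=6, 5-2=3, 5-3=2, 5-5=0
Collecting distinct values (and noting 0 appears from a-a):
A - A = {-8, -6, -5, -4, -3, -2, -1, 0, 1, 2, 3, 4, 5, 6, 8}
|A - A| = 15

A - A = {-8, -6, -5, -4, -3, -2, -1, 0, 1, 2, 3, 4, 5, 6, 8}


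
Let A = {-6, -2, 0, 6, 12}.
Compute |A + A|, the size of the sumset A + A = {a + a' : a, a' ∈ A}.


A + A = {a + a' : a, a' ∈ A}; |A| = 5.
General bounds: 2|A| - 1 ≤ |A + A| ≤ |A|(|A|+1)/2, i.e. 9 ≤ |A + A| ≤ 15.
Lower bound 2|A|-1 is attained iff A is an arithmetic progression.
Enumerate sums a + a' for a ≤ a' (symmetric, so this suffices):
a = -6: -6+-6=-12, -6+-2=-8, -6+0=-6, -6+6=0, -6+12=6
a = -2: -2+-2=-4, -2+0=-2, -2+6=4, -2+12=10
a = 0: 0+0=0, 0+6=6, 0+12=12
a = 6: 6+6=12, 6+12=18
a = 12: 12+12=24
Distinct sums: {-12, -8, -6, -4, -2, 0, 4, 6, 10, 12, 18, 24}
|A + A| = 12

|A + A| = 12


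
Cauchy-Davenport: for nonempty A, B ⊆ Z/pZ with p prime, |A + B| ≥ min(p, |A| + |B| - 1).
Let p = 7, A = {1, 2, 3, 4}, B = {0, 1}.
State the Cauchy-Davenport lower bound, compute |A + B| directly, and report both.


Cauchy-Davenport: |A + B| ≥ min(p, |A| + |B| - 1) for A, B nonempty in Z/pZ.
|A| = 4, |B| = 2, p = 7.
CD lower bound = min(7, 4 + 2 - 1) = min(7, 5) = 5.
Compute A + B mod 7 directly:
a = 1: 1+0=1, 1+1=2
a = 2: 2+0=2, 2+1=3
a = 3: 3+0=3, 3+1=4
a = 4: 4+0=4, 4+1=5
A + B = {1, 2, 3, 4, 5}, so |A + B| = 5.
Verify: 5 ≥ 5? Yes ✓.

CD lower bound = 5, actual |A + B| = 5.


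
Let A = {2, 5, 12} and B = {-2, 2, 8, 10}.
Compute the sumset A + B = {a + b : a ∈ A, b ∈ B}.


A + B = {a + b : a ∈ A, b ∈ B}.
Enumerate all |A|·|B| = 3·4 = 12 pairs (a, b) and collect distinct sums.
a = 2: 2+-2=0, 2+2=4, 2+8=10, 2+10=12
a = 5: 5+-2=3, 5+2=7, 5+8=13, 5+10=15
a = 12: 12+-2=10, 12+2=14, 12+8=20, 12+10=22
Collecting distinct sums: A + B = {0, 3, 4, 7, 10, 12, 13, 14, 15, 20, 22}
|A + B| = 11

A + B = {0, 3, 4, 7, 10, 12, 13, 14, 15, 20, 22}


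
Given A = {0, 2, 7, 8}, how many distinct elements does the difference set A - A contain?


A - A = {a - a' : a, a' ∈ A}; |A| = 4.
Bounds: 2|A|-1 ≤ |A - A| ≤ |A|² - |A| + 1, i.e. 7 ≤ |A - A| ≤ 13.
Note: 0 ∈ A - A always (from a - a). The set is symmetric: if d ∈ A - A then -d ∈ A - A.
Enumerate nonzero differences d = a - a' with a > a' (then include -d):
Positive differences: {1, 2, 5, 6, 7, 8}
Full difference set: {0} ∪ (positive diffs) ∪ (negative diffs).
|A - A| = 1 + 2·6 = 13 (matches direct enumeration: 13).

|A - A| = 13


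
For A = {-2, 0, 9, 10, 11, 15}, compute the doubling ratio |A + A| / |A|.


|A| = 6.
Compute A + A by enumerating all 36 pairs.
A + A = {-4, -2, 0, 7, 8, 9, 10, 11, 13, 15, 18, 19, 20, 21, 22, 24, 25, 26, 30}, so |A + A| = 19.
K = |A + A| / |A| = 19/6 (already in lowest terms) ≈ 3.1667.
Reference: AP of size 6 gives K = 11/6 ≈ 1.8333; a fully generic set of size 6 gives K ≈ 3.5000.

|A| = 6, |A + A| = 19, K = 19/6.


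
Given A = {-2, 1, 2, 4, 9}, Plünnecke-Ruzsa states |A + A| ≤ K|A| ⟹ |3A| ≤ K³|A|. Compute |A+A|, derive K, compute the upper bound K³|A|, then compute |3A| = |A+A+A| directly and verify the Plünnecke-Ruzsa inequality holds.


|A| = 5.
Step 1: Compute A + A by enumerating all 25 pairs.
A + A = {-4, -1, 0, 2, 3, 4, 5, 6, 7, 8, 10, 11, 13, 18}, so |A + A| = 14.
Step 2: Doubling constant K = |A + A|/|A| = 14/5 = 14/5 ≈ 2.8000.
Step 3: Plünnecke-Ruzsa gives |3A| ≤ K³·|A| = (2.8000)³ · 5 ≈ 109.7600.
Step 4: Compute 3A = A + A + A directly by enumerating all triples (a,b,c) ∈ A³; |3A| = 25.
Step 5: Check 25 ≤ 109.7600? Yes ✓.

K = 14/5, Plünnecke-Ruzsa bound K³|A| ≈ 109.7600, |3A| = 25, inequality holds.


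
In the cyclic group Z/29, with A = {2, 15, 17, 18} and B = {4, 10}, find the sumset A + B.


Work in Z/29Z: reduce every sum a + b modulo 29.
Enumerate all 8 pairs:
a = 2: 2+4=6, 2+10=12
a = 15: 15+4=19, 15+10=25
a = 17: 17+4=21, 17+10=27
a = 18: 18+4=22, 18+10=28
Distinct residues collected: {6, 12, 19, 21, 22, 25, 27, 28}
|A + B| = 8 (out of 29 total residues).

A + B = {6, 12, 19, 21, 22, 25, 27, 28}


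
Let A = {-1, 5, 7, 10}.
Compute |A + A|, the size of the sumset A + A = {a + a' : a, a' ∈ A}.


A + A = {a + a' : a, a' ∈ A}; |A| = 4.
General bounds: 2|A| - 1 ≤ |A + A| ≤ |A|(|A|+1)/2, i.e. 7 ≤ |A + A| ≤ 10.
Lower bound 2|A|-1 is attained iff A is an arithmetic progression.
Enumerate sums a + a' for a ≤ a' (symmetric, so this suffices):
a = -1: -1+-1=-2, -1+5=4, -1+7=6, -1+10=9
a = 5: 5+5=10, 5+7=12, 5+10=15
a = 7: 7+7=14, 7+10=17
a = 10: 10+10=20
Distinct sums: {-2, 4, 6, 9, 10, 12, 14, 15, 17, 20}
|A + A| = 10

|A + A| = 10


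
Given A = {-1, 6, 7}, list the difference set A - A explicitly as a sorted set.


A - A = {a - a' : a, a' ∈ A}.
Compute a - a' for each ordered pair (a, a'):
a = -1: -1--1=0, -1-6=-7, -1-7=-8
a = 6: 6--1=7, 6-6=0, 6-7=-1
a = 7: 7--1=8, 7-6=1, 7-7=0
Collecting distinct values (and noting 0 appears from a-a):
A - A = {-8, -7, -1, 0, 1, 7, 8}
|A - A| = 7

A - A = {-8, -7, -1, 0, 1, 7, 8}


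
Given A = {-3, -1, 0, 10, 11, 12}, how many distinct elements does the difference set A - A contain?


A - A = {a - a' : a, a' ∈ A}; |A| = 6.
Bounds: 2|A|-1 ≤ |A - A| ≤ |A|² - |A| + 1, i.e. 11 ≤ |A - A| ≤ 31.
Note: 0 ∈ A - A always (from a - a). The set is symmetric: if d ∈ A - A then -d ∈ A - A.
Enumerate nonzero differences d = a - a' with a > a' (then include -d):
Positive differences: {1, 2, 3, 10, 11, 12, 13, 14, 15}
Full difference set: {0} ∪ (positive diffs) ∪ (negative diffs).
|A - A| = 1 + 2·9 = 19 (matches direct enumeration: 19).

|A - A| = 19


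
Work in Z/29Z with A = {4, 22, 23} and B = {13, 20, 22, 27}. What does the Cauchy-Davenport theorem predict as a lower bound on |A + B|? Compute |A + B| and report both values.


Cauchy-Davenport: |A + B| ≥ min(p, |A| + |B| - 1) for A, B nonempty in Z/pZ.
|A| = 3, |B| = 4, p = 29.
CD lower bound = min(29, 3 + 4 - 1) = min(29, 6) = 6.
Compute A + B mod 29 directly:
a = 4: 4+13=17, 4+20=24, 4+22=26, 4+27=2
a = 22: 22+13=6, 22+20=13, 22+22=15, 22+27=20
a = 23: 23+13=7, 23+20=14, 23+22=16, 23+27=21
A + B = {2, 6, 7, 13, 14, 15, 16, 17, 20, 21, 24, 26}, so |A + B| = 12.
Verify: 12 ≥ 6? Yes ✓.

CD lower bound = 6, actual |A + B| = 12.


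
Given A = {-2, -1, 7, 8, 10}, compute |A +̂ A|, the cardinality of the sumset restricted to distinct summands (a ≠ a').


Restricted sumset: A +̂ A = {a + a' : a ∈ A, a' ∈ A, a ≠ a'}.
Equivalently, take A + A and drop any sum 2a that is achievable ONLY as a + a for a ∈ A (i.e. sums representable only with equal summands).
Enumerate pairs (a, a') with a < a' (symmetric, so each unordered pair gives one sum; this covers all a ≠ a'):
  -2 + -1 = -3
  -2 + 7 = 5
  -2 + 8 = 6
  -2 + 10 = 8
  -1 + 7 = 6
  -1 + 8 = 7
  -1 + 10 = 9
  7 + 8 = 15
  7 + 10 = 17
  8 + 10 = 18
Collected distinct sums: {-3, 5, 6, 7, 8, 9, 15, 17, 18}
|A +̂ A| = 9
(Reference bound: |A +̂ A| ≥ 2|A| - 3 for |A| ≥ 2, with |A| = 5 giving ≥ 7.)

|A +̂ A| = 9


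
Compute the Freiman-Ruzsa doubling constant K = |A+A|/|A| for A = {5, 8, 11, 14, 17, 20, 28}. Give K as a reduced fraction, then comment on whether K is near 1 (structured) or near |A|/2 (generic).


|A| = 7.
Compute A + A by enumerating all 49 pairs.
A + A = {10, 13, 16, 19, 22, 25, 28, 31, 33, 34, 36, 37, 39, 40, 42, 45, 48, 56}, so |A + A| = 18.
K = |A + A| / |A| = 18/7 (already in lowest terms) ≈ 2.5714.
Reference: AP of size 7 gives K = 13/7 ≈ 1.8571; a fully generic set of size 7 gives K ≈ 4.0000.

|A| = 7, |A + A| = 18, K = 18/7.


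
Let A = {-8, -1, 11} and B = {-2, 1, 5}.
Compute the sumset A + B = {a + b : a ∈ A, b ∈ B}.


A + B = {a + b : a ∈ A, b ∈ B}.
Enumerate all |A|·|B| = 3·3 = 9 pairs (a, b) and collect distinct sums.
a = -8: -8+-2=-10, -8+1=-7, -8+5=-3
a = -1: -1+-2=-3, -1+1=0, -1+5=4
a = 11: 11+-2=9, 11+1=12, 11+5=16
Collecting distinct sums: A + B = {-10, -7, -3, 0, 4, 9, 12, 16}
|A + B| = 8

A + B = {-10, -7, -3, 0, 4, 9, 12, 16}
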